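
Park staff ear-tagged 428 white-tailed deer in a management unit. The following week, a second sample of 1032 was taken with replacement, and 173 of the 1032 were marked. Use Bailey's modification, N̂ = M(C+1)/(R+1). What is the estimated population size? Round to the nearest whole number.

N ≈ 2541

N̂ = 428·(1032+1)/(173+1) = 428·1033/174 = 442124/174 ≈ 2540.9 → 2541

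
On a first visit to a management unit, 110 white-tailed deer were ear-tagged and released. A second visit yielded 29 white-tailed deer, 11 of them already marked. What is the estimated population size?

N = 290

N = (110 × 29) / 11 = 3190 / 11 = 290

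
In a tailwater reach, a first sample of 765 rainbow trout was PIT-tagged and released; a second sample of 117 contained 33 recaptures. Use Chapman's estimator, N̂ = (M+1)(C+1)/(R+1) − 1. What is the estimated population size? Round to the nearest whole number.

N̂ = (765+1)(117+1)/(33+1) − 1 = 766·118/34 − 1
= 90388/34 − 1 ≈ 2658.47 − 1 ≈ 2657.47 → 2657

N ≈ 2657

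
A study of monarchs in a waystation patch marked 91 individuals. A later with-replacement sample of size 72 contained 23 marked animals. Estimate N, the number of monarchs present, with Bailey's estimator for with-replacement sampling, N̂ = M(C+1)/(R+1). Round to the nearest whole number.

N̂ = 91·(72+1)/(23+1) = 91·73/24 = 6643/24 ≈ 276.8 → 277

N ≈ 277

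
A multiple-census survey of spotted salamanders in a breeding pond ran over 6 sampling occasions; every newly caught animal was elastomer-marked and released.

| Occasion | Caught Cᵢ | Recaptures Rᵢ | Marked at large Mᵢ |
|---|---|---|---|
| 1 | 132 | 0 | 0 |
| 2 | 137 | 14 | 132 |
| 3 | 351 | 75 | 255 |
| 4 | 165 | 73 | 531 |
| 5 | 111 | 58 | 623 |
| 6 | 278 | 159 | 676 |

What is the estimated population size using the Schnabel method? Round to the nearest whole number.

N ≈ 1193

Σ MᵢCᵢ = 0·132 + 132·137 + 255·351 + 531·165 + 623·111 + 676·278 = 0 + 18084 + 89505 + 87615 + 69153 + 187928 = 452285
Σ Rᵢ = 0 + 14 + 75 + 73 + 58 + 159 = 379
N̂ = 452285 / 379 ≈ 1193.4 → 1193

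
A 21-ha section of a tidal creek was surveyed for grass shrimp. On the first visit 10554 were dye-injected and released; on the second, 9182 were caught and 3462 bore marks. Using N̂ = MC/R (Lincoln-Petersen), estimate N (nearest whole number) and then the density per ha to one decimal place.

density ≈ 1333.0 grass shrimp per ha

N̂ = 10554·9182/3462 = 96906828/3462 ≈ 27991.6 → 27992
Density = N̂ / area = 27992 / 21 ≈ 1332.95 → 1333.0 per ha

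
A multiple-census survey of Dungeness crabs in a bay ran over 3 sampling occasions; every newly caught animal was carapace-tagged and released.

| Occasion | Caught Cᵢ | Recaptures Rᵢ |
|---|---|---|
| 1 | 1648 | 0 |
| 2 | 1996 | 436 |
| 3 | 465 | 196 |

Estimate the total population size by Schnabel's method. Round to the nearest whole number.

Marked at large before each occasion: Mᵢ = Σⱼ<ᵢ (Cⱼ − Rⱼ) → M1=0, M2=1648, M3=3208
Σ MᵢCᵢ = 0·1648 + 1648·1996 + 3208·465 = 0 + 3289408 + 1491720 = 4781128
Σ Rᵢ = 0 + 436 + 196 = 632
N̂ = 4781128 / 632 ≈ 7565.1 → 7565

N ≈ 7565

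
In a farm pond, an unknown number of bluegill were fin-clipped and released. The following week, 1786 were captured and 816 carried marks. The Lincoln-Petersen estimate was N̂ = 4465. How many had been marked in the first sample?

M = 2040

From N = M·C/R: M = N·R / C = 4465·816 / 1786 = 3643440 / 1786 = 2040.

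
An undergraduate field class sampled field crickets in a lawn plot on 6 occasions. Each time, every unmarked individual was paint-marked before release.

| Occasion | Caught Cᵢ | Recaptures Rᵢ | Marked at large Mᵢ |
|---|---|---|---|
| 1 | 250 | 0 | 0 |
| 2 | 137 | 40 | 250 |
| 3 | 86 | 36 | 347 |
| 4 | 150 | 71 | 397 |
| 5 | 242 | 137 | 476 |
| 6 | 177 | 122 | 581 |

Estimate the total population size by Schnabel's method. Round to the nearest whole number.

Σ MᵢCᵢ = 0·250 + 250·137 + 347·86 + 397·150 + 476·242 + 581·177 = 0 + 34250 + 29842 + 59550 + 115192 + 102837 = 341671
Σ Rᵢ = 0 + 40 + 36 + 71 + 137 + 122 = 406
N̂ = 341671 / 406 ≈ 841.6 → 842

N ≈ 842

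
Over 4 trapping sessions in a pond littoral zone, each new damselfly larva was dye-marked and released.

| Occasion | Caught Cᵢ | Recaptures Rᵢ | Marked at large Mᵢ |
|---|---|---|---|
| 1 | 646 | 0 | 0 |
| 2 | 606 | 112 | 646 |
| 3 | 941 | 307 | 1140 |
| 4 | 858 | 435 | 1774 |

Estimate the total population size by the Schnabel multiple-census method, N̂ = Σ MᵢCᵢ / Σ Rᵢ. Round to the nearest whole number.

N ≈ 3497

Σ MᵢCᵢ = 0·646 + 646·606 + 1140·941 + 1774·858 = 0 + 391476 + 1072740 + 1522092 = 2986308
Σ Rᵢ = 0 + 112 + 307 + 435 = 854
N̂ = 2986308 / 854 ≈ 3496.8 → 3497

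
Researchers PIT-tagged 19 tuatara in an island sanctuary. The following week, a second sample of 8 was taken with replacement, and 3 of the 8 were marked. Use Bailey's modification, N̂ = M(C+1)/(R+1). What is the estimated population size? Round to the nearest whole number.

N̂ = 19·(8+1)/(3+1) = 19·9/4 = 171/4 ≈ 42.8 → 43

N ≈ 43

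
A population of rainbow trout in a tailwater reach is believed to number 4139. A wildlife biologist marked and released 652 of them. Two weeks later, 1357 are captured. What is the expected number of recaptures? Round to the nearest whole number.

expected recaptures ≈ 214

The marked fraction of the population is 652/4139, so in a sample of 1357 expect C·(M/N) marked.
E[R] = 652 × 1357 / 4139 = 884764 / 4139 ≈ 213.8 → 214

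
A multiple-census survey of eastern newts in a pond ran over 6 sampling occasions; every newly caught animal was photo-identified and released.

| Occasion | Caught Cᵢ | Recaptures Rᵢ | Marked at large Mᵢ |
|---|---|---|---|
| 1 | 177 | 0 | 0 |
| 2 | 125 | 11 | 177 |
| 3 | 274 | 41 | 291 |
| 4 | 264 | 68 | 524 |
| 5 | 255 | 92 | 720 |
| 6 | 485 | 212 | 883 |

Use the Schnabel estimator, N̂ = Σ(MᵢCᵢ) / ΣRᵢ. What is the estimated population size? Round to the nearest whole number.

N ≈ 2010

Σ MᵢCᵢ = 0·177 + 177·125 + 291·274 + 524·264 + 720·255 + 883·485 = 0 + 22125 + 79734 + 138336 + 183600 + 428255 = 852050
Σ Rᵢ = 0 + 11 + 41 + 68 + 92 + 212 = 424
N̂ = 852050 / 424 ≈ 2009.6 → 2010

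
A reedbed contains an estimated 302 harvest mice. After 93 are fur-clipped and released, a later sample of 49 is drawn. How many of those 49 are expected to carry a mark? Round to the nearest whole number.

expected recaptures ≈ 15

The marked fraction of the population is 93/302, so in a sample of 49 expect C·(M/N) marked.
E[R] = 93 × 49 / 302 = 4557 / 302 ≈ 15.1 → 15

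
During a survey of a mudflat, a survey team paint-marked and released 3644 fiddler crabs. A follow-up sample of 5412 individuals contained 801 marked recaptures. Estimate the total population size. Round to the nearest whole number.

N = (3644 × 5412) / 801 = 19721328 / 801 ≈ 24620.9 → 24621

N ≈ 24,621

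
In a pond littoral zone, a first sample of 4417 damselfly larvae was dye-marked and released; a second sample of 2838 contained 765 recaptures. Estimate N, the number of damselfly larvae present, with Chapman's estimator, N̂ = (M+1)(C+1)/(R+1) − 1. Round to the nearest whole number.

N̂ = (4417+1)(2838+1)/(765+1) − 1 = 4418·2839/766 − 1
= 12542702/766 − 1 ≈ 16374.3 − 1 ≈ 16373.3 → 16373

N ≈ 16,373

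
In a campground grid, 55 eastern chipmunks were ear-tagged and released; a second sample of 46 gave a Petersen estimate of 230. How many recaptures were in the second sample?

From N = M·C/R: R = M·C / N = 55·46 / 230 = 2530 / 230 = 11.

R = 11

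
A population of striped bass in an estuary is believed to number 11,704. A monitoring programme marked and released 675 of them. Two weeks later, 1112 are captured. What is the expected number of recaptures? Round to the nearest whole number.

Expected recaptures E[R] = M·C / N.
E[R] = 675 × 1112 / 11704 = 750600 / 11704 ≈ 64.1 → 64

expected recaptures ≈ 64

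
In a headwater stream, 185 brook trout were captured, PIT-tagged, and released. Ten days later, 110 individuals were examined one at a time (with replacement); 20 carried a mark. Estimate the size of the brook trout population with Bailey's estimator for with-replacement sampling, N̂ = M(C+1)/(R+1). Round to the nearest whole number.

N ≈ 978

N̂ = 185·(110+1)/(20+1) = 185·111/21 = 20535/21 ≈ 977.9 → 978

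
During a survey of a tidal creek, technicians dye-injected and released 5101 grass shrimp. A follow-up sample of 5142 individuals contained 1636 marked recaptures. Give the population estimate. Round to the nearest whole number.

If marked individuals mix randomly, R/C ≈ M/N, giving N ≈ M·C/R.
N = (5101 × 5142) / 1636 = 26229342 / 1636 ≈ 16032.6 → 16033

N ≈ 16,033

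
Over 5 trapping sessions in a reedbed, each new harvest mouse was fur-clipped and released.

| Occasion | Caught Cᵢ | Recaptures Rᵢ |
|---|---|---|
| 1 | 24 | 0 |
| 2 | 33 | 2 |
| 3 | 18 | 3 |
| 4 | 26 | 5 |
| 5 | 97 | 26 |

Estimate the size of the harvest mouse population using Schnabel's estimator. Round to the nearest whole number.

N ≈ 345

Marked at large before each occasion: Mᵢ = Σⱼ<ᵢ (Cⱼ − Rⱼ) → M1=0, M2=24, M3=55, M4=70, M5=91
Σ MᵢCᵢ = 0·24 + 24·33 + 55·18 + 70·26 + 91·97 = 0 + 792 + 990 + 1820 + 8827 = 12429
Σ Rᵢ = 0 + 2 + 3 + 5 + 26 = 36
N̂ = 12429 / 36 ≈ 345.2 → 345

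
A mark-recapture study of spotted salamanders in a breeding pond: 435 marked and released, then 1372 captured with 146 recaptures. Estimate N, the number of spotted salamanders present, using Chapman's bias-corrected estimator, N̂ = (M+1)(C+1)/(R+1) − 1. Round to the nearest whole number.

N ≈ 4071

N̂ = (435+1)(1372+1)/(146+1) − 1 = 436·1373/147 − 1
= 598628/147 − 1 ≈ 4072.3 − 1 ≈ 4071.3 → 4071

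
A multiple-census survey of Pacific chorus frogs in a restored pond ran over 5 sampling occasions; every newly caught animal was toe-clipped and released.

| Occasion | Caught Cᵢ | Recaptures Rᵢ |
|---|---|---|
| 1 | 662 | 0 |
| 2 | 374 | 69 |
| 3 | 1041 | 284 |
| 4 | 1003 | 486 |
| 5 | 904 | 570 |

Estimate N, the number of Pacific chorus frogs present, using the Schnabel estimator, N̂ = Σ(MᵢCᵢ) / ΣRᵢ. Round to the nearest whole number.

Marked at large before each occasion: Mᵢ = Σⱼ<ᵢ (Cⱼ − Rⱼ) → M1=0, M2=662, M3=967, M4=1724, M5=2241
Σ MᵢCᵢ = 0·662 + 662·374 + 967·1041 + 1724·1003 + 2241·904 = 0 + 247588 + 1006647 + 1729172 + 2025864 = 5009271
Σ Rᵢ = 0 + 69 + 284 + 486 + 570 = 1409
N̂ = 5009271 / 1409 ≈ 3555.2 → 3555

N ≈ 3555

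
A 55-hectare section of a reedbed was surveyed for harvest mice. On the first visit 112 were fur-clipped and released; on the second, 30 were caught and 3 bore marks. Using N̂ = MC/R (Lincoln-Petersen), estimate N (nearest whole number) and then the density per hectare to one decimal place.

density ≈ 20.4 harvest mice per hectare

N̂ = 112·30/3 = 3360/3 = 1120
Density = N̂ / area = 1120 / 55 ≈ 20.36 → 20.4 per hectare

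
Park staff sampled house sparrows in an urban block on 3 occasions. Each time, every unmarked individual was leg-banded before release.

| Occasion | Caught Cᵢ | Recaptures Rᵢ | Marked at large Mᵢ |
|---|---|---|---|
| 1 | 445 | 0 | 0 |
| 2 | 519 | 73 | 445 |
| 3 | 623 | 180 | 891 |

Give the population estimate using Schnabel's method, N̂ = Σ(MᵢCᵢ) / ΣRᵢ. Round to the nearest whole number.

Σ MᵢCᵢ = 0·445 + 445·519 + 891·623 = 0 + 230955 + 555093 = 786048
Σ Rᵢ = 0 + 73 + 180 = 253
N̂ = 786048 / 253 ≈ 3106.9 → 3107

N ≈ 3107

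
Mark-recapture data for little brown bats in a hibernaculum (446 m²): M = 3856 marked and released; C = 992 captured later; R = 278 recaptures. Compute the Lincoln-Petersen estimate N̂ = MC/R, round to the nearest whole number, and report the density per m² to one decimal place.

N̂ = 3856·992/278 = 3825152/278 ≈ 13759.5 → 13760
Density = N̂ / area = 13760 / 446 ≈ 30.85 → 30.9 per m²

density ≈ 30.9 little brown bats per m²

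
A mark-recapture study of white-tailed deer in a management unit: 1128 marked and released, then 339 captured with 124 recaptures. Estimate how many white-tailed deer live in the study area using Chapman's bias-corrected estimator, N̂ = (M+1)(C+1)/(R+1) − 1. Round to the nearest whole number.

N̂ = (1128+1)(339+1)/(124+1) − 1 = 1129·340/125 − 1
= 383860/125 − 1 ≈ 3070.9 − 1 ≈ 3069.9 → 3070

N ≈ 3070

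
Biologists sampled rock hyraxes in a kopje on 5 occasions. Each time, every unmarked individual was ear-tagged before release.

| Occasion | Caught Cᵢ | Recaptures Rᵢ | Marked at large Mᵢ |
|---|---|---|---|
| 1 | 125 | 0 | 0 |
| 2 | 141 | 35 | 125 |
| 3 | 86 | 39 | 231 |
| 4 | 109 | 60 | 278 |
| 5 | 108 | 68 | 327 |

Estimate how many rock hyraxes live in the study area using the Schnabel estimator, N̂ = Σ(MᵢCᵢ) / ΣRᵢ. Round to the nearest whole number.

N ≈ 510

Σ MᵢCᵢ = 0·125 + 125·141 + 231·86 + 278·109 + 327·108 = 0 + 17625 + 19866 + 30302 + 35316 = 103109
Σ Rᵢ = 0 + 35 + 39 + 60 + 68 = 202
N̂ = 103109 / 202 ≈ 510.4 → 510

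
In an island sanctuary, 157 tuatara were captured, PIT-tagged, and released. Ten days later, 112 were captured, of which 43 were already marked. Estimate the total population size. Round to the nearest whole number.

N = (157 × 112) / 43 = 17584 / 43 ≈ 408.9 → 409

N ≈ 409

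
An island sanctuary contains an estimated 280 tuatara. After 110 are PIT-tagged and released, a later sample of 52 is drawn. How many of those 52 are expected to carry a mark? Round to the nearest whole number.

Expected recaptures E[R] = M·C / N.
E[R] = 110 × 52 / 280 = 5720 / 280 ≈ 20.4 → 20

expected recaptures ≈ 20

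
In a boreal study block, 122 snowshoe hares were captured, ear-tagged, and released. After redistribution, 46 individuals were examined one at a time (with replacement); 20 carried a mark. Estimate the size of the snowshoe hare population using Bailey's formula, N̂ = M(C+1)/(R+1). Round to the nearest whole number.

N ≈ 273

N̂ = 122·(46+1)/(20+1) = 122·47/21 = 5734/21 ≈ 273.0 → 273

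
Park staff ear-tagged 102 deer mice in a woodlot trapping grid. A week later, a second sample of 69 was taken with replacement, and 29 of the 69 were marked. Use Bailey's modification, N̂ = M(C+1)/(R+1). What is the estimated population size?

N = 238

N̂ = 102·(69+1)/(29+1) = 102·70/30 = 7140/30 = 238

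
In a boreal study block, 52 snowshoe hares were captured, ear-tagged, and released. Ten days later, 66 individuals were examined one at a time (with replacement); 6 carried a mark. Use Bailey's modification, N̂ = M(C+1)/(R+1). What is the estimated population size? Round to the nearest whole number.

N ≈ 498

N̂ = 52·(66+1)/(6+1) = 52·67/7 = 3484/7 ≈ 497.7 → 498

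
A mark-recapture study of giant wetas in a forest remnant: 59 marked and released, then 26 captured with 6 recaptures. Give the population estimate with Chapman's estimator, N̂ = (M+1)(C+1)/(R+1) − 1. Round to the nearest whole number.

N̂ = (59+1)(26+1)/(6+1) − 1 = 60·27/7 − 1
= 1620/7 − 1 ≈ 231.4 − 1 ≈ 230.4 → 230

N ≈ 230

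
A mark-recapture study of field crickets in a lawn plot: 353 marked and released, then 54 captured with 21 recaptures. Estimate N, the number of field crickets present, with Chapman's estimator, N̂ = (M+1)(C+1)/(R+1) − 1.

N = 884

N̂ = (353+1)(54+1)/(21+1) − 1 = 354·55/22 − 1
= 19470/22 − 1 = 885 − 1 = 884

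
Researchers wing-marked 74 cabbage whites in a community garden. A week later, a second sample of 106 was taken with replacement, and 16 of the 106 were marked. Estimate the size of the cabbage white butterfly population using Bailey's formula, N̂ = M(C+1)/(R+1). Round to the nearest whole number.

N̂ = 74·(106+1)/(16+1) = 74·107/17 = 7918/17 ≈ 465.8 → 466

N ≈ 466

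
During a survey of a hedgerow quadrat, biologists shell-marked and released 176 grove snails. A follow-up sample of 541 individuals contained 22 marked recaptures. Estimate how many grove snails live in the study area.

The marked fraction in the recapture sample should equal the marked fraction in the population: 22/541 = 176/N.
N = (176 × 541) / 22 = 95216 / 22 = 4328

N = 4328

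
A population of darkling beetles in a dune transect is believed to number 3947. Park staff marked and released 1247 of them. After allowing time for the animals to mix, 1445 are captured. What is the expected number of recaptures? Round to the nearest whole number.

Expected recaptures E[R] = M·C / N.
E[R] = 1247 × 1445 / 3947 = 1801915 / 3947 ≈ 456.5 → 457

expected recaptures ≈ 457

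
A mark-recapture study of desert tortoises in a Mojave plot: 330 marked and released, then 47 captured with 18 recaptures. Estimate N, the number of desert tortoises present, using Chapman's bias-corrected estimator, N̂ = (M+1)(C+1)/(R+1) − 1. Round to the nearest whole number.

N̂ = (330+1)(47+1)/(18+1) − 1 = 331·48/19 − 1
= 15888/19 − 1 ≈ 836.2 − 1 ≈ 835.2 → 835

N ≈ 835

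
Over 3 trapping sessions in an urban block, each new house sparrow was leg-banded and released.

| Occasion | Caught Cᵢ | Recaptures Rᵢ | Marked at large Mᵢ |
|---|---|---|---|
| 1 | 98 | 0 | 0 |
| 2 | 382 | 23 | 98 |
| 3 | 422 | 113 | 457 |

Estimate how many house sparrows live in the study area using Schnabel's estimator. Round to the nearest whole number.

Σ MᵢCᵢ = 0·98 + 98·382 + 457·422 = 0 + 37436 + 192854 = 230290
Σ Rᵢ = 0 + 23 + 113 = 136
N̂ = 230290 / 136 ≈ 1693.3 → 1693

N ≈ 1693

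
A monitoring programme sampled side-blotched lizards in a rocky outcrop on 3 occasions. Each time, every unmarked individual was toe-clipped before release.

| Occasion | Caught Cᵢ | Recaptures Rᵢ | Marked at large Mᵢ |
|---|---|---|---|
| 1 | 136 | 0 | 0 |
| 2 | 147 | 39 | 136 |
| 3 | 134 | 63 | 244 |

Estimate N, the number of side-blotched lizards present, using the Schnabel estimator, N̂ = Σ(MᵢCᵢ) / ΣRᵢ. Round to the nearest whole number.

N ≈ 517

Σ MᵢCᵢ = 0·136 + 136·147 + 244·134 = 0 + 19992 + 32696 = 52688
Σ Rᵢ = 0 + 39 + 63 = 102
N̂ = 52688 / 102 ≈ 516.5 → 517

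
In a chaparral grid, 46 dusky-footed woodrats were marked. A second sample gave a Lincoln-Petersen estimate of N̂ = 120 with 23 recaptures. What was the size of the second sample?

From N = M·C/R: C = N·R / M = 120·23 / 46 = 2760 / 46 = 60.

C = 60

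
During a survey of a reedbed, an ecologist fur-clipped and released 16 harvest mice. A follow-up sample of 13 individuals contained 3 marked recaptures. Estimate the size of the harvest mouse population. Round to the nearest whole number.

If marked individuals mix randomly, R/C ≈ M/N, giving N ≈ M·C/R.
N = (16 × 13) / 3 = 208 / 3 ≈ 69.3 → 69

N ≈ 69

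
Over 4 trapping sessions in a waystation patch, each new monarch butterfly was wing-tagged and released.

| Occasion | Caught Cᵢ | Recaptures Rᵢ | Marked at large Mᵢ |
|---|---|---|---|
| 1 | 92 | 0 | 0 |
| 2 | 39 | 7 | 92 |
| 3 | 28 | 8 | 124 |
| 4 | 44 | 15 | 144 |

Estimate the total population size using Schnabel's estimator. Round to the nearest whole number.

Σ MᵢCᵢ = 0·92 + 92·39 + 124·28 + 144·44 = 0 + 3588 + 3472 + 6336 = 13396
Σ Rᵢ = 0 + 7 + 8 + 15 = 30
N̂ = 13396 / 30 ≈ 446.5 → 447

N ≈ 447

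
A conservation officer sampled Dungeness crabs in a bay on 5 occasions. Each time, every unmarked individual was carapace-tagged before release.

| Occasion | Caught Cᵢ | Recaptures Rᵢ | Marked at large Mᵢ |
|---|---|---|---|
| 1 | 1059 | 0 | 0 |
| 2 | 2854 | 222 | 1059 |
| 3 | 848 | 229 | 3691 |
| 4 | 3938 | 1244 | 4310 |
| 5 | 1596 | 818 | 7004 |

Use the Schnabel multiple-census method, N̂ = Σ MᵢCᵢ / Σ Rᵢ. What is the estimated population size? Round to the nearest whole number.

N ≈ 13,650

Σ MᵢCᵢ = 0·1059 + 1059·2854 + 3691·848 + 4310·3938 + 7004·1596 = 0 + 3022386 + 3129968 + 16972780 + 11178384 = 34303518
Σ Rᵢ = 0 + 222 + 229 + 1244 + 818 = 2513
N̂ = 34303518 / 2513 ≈ 13650.4 → 13650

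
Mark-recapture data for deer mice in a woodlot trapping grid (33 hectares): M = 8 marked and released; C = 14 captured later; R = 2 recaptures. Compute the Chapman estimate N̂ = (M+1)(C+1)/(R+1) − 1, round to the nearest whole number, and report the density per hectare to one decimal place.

N̂ = 9·15/3 − 1 = 135/3 − 1 = 44
Density = N̂ / area = 44 / 33 ≈ 1.33 → 1.3 per hectare

density ≈ 1.3 deer mice per hectare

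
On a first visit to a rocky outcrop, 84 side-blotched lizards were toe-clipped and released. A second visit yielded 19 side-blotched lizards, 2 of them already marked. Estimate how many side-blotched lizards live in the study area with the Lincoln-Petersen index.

N = 798

The marked fraction in the recapture sample should equal the marked fraction in the population: 2/19 = 84/N.
N = (84 × 19) / 2 = 1596 / 2 = 798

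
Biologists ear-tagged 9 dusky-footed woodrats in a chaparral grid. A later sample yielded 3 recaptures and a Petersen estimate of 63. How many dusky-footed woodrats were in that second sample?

C = 21

From N = M·C/R: C = N·R / M = 63·3 / 9 = 189 / 9 = 21.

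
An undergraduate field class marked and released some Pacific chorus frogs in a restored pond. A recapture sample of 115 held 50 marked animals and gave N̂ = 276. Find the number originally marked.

M = 120

From N = M·C/R: M = N·R / C = 276·50 / 115 = 13800 / 115 = 120.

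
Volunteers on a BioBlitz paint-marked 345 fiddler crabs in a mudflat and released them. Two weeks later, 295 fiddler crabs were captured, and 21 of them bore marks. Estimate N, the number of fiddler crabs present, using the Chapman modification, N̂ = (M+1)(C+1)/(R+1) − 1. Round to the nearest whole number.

N̂ = (345+1)(295+1)/(21+1) − 1 = 346·296/22 − 1
= 102416/22 − 1 ≈ 4655.3 − 1 ≈ 4654.3 → 4654

N ≈ 4654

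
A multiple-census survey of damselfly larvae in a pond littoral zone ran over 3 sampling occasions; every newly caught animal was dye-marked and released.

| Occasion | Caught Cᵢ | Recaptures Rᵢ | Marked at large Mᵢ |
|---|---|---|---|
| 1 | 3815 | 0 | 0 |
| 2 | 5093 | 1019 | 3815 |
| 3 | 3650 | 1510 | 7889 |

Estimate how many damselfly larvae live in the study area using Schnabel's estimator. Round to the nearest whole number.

N ≈ 19,069

Σ MᵢCᵢ = 0·3815 + 3815·5093 + 7889·3650 = 0 + 19429795 + 28794850 = 48224645
Σ Rᵢ = 0 + 1019 + 1510 = 2529
N̂ = 48224645 / 2529 ≈ 19068.7 → 19069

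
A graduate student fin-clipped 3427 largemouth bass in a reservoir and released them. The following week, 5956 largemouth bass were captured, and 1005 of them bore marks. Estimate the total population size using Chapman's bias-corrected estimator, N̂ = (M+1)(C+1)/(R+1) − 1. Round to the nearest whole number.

N ≈ 20,298

N̂ = (3427+1)(5956+1)/(1005+1) − 1 = 3428·5957/1006 − 1
= 20420596/1006 − 1 ≈ 20298.8 − 1 ≈ 20297.8 → 20298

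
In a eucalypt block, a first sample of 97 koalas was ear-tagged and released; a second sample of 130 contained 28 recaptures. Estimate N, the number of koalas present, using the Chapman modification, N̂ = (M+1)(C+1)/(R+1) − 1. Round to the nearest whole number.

N ≈ 442

N̂ = (97+1)(130+1)/(28+1) − 1 = 98·131/29 − 1
= 12838/29 − 1 ≈ 442.7 − 1 ≈ 441.7 → 442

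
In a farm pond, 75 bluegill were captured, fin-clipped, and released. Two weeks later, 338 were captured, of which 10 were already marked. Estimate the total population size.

N = 2535

N = (75 × 338) / 10 = 25350 / 10 = 2535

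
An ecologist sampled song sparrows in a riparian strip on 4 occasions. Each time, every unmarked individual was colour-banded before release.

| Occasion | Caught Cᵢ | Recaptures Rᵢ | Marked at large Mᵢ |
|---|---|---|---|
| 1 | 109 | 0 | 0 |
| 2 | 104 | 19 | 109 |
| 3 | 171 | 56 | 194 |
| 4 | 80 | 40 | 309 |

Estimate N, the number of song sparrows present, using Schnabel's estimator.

Σ MᵢCᵢ = 0·109 + 109·104 + 194·171 + 309·80 = 0 + 11336 + 33174 + 24720 = 69230
Σ Rᵢ = 0 + 19 + 56 + 40 = 115
N̂ = 69230 / 115 = 602

N = 602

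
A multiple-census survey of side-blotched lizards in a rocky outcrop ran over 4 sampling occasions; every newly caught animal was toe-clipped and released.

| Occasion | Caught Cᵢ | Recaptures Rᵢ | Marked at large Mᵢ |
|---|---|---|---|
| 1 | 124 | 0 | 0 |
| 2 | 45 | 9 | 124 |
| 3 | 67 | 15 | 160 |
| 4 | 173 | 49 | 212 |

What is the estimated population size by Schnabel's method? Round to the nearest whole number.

Σ MᵢCᵢ = 0·124 + 124·45 + 160·67 + 212·173 = 0 + 5580 + 10720 + 36676 = 52976
Σ Rᵢ = 0 + 9 + 15 + 49 = 73
N̂ = 52976 / 73 ≈ 725.7 → 726

N ≈ 726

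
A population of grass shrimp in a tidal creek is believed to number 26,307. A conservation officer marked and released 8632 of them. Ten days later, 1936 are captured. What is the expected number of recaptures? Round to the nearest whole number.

expected recaptures ≈ 635

Expected recaptures E[R] = M·C / N.
E[R] = 8632 × 1936 / 26307 = 16711552 / 26307 ≈ 635.3 → 635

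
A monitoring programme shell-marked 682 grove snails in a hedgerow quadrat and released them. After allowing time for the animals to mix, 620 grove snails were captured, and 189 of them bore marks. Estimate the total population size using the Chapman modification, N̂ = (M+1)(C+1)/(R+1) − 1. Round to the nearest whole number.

N̂ = (682+1)(620+1)/(189+1) − 1 = 683·621/190 − 1
= 424143/190 − 1 ≈ 2232.3 − 1 ≈ 2231.3 → 2231

N ≈ 2231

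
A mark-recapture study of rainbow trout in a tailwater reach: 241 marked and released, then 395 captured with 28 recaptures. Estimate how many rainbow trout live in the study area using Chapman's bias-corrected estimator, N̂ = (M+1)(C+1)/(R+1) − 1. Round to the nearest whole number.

N ≈ 3304

N̂ = (241+1)(395+1)/(28+1) − 1 = 242·396/29 − 1
= 95832/29 − 1 ≈ 3304.6 − 1 ≈ 3303.6 → 3304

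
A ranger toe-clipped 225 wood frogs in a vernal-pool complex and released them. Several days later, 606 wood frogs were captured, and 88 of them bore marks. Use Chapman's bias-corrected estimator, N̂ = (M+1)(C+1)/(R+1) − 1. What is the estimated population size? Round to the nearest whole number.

N ≈ 1540

N̂ = (225+1)(606+1)/(88+1) − 1 = 226·607/89 − 1
= 137182/89 − 1 ≈ 1541.4 − 1 ≈ 1540.4 → 1540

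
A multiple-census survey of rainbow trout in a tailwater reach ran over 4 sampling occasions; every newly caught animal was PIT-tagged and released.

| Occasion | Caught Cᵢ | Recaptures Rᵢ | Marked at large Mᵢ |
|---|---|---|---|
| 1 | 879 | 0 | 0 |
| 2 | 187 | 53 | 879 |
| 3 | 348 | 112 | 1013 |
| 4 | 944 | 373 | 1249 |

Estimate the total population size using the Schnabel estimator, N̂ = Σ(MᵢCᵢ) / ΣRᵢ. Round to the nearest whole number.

Σ MᵢCᵢ = 0·879 + 879·187 + 1013·348 + 1249·944 = 0 + 164373 + 352524 + 1179056 = 1695953
Σ Rᵢ = 0 + 53 + 112 + 373 = 538
N̂ = 1695953 / 538 ≈ 3152.3 → 3152

N ≈ 3152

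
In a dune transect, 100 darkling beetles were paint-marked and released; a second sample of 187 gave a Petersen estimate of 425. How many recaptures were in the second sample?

From N = M·C/R: R = M·C / N = 100·187 / 425 = 18700 / 425 = 44.

R = 44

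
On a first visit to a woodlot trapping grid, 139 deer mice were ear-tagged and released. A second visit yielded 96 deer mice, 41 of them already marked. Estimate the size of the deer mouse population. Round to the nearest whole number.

N = (139 × 96) / 41 = 13344 / 41 ≈ 325.46 → 325

N ≈ 325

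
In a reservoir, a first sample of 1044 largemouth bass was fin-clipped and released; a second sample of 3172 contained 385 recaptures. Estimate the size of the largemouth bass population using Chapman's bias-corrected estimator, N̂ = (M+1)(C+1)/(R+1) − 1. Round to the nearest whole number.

N̂ = (1044+1)(3172+1)/(385+1) − 1 = 1045·3173/386 − 1
= 3315785/386 − 1 ≈ 8590.1 − 1 ≈ 8589.1 → 8589

N ≈ 8589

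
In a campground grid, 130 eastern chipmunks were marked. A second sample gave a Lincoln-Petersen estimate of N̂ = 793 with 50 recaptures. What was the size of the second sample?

C = 305

From N = M·C/R: C = N·R / M = 793·50 / 130 = 39650 / 130 = 305.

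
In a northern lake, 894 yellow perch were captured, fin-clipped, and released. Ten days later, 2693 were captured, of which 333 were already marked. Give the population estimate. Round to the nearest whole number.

N ≈ 7230

N = (894 × 2693) / 333 = 2407542 / 333 ≈ 7229.9 → 7230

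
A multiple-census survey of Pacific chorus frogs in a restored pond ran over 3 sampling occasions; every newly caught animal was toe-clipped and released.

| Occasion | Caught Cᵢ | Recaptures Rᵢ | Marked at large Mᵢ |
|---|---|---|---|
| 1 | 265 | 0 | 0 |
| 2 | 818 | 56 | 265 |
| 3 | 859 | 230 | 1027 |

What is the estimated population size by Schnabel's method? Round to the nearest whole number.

Σ MᵢCᵢ = 0·265 + 265·818 + 1027·859 = 0 + 216770 + 882193 = 1098963
Σ Rᵢ = 0 + 56 + 230 = 286
N̂ = 1098963 / 286 ≈ 3842.5 → 3843

N ≈ 3843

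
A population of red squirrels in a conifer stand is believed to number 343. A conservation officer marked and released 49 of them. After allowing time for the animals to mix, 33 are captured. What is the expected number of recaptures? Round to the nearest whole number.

expected recaptures ≈ 5

The marked fraction of the population is 49/343, so in a sample of 33 expect C·(M/N) marked.
E[R] = 49 × 33 / 343 = 1617 / 343 ≈ 4.7 → 5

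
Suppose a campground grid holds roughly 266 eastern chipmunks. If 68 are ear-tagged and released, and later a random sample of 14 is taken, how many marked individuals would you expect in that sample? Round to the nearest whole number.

expected recaptures ≈ 4

Expected recaptures E[R] = M·C / N.
E[R] = 68 × 14 / 266 = 952 / 266 ≈ 3.6 → 4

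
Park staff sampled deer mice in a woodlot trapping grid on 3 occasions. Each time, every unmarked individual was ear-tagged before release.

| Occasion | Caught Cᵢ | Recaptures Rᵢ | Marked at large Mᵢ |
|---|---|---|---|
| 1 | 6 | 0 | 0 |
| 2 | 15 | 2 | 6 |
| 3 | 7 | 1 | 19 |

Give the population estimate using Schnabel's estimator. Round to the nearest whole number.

Σ MᵢCᵢ = 0·6 + 6·15 + 19·7 = 0 + 90 + 133 = 223
Σ Rᵢ = 0 + 2 + 1 = 3
N̂ = 223 / 3 ≈ 74.3 → 74

N ≈ 74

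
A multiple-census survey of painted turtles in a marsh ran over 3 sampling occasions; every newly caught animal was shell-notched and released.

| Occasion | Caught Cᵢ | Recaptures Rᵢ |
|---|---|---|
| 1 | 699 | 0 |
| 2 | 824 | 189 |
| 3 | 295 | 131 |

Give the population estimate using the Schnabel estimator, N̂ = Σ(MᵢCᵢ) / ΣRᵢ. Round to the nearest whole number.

N ≈ 3030

Marked at large before each occasion: Mᵢ = Σⱼ<ᵢ (Cⱼ − Rⱼ) → M1=0, M2=699, M3=1334
Σ MᵢCᵢ = 0·699 + 699·824 + 1334·295 = 0 + 575976 + 393530 = 969506
Σ Rᵢ = 0 + 189 + 131 = 320
N̂ = 969506 / 320 ≈ 3029.7 → 3030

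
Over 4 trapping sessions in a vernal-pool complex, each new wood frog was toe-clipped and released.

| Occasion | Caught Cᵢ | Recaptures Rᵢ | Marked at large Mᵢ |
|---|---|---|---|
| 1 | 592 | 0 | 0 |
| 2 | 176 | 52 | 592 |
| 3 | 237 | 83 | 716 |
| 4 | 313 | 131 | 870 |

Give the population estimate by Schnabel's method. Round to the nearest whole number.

N ≈ 2053

Σ MᵢCᵢ = 0·592 + 592·176 + 716·237 + 870·313 = 0 + 104192 + 169692 + 272310 = 546194
Σ Rᵢ = 0 + 52 + 83 + 131 = 266
N̂ = 546194 / 266 ≈ 2053.4 → 2053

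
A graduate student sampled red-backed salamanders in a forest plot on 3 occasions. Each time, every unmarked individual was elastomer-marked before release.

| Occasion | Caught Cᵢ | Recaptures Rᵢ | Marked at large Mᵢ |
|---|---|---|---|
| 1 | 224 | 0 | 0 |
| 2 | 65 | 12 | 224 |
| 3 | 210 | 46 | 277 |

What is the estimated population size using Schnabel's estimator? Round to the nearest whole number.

Σ MᵢCᵢ = 0·224 + 224·65 + 277·210 = 0 + 14560 + 58170 = 72730
Σ Rᵢ = 0 + 12 + 46 = 58
N̂ = 72730 / 58 ≈ 1254.0 → 1254

N ≈ 1254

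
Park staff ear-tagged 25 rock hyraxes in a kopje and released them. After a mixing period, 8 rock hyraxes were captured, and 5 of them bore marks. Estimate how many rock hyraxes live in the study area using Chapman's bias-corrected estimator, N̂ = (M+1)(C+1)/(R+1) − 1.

N = 38

N̂ = (25+1)(8+1)/(5+1) − 1 = 26·9/6 − 1
= 234/6 − 1 = 39 − 1 = 38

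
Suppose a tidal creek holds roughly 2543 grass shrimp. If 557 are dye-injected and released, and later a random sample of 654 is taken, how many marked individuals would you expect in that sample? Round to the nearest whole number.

The marked fraction of the population is 557/2543, so in a sample of 654 expect C·(M/N) marked.
E[R] = 557 × 654 / 2543 = 364278 / 2543 ≈ 143.2 → 143

expected recaptures ≈ 143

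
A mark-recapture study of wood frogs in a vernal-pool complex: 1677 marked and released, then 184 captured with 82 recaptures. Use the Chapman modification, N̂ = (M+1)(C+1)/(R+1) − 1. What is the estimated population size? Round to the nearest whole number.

N̂ = (1677+1)(184+1)/(82+1) − 1 = 1678·185/83 − 1
= 310430/83 − 1 ≈ 3740.1 − 1 ≈ 3739.1 → 3739

N ≈ 3739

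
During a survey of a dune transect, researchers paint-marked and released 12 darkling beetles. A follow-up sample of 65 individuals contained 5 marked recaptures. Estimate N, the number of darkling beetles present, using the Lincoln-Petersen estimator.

The marked fraction in the recapture sample should equal the marked fraction in the population: 5/65 = 12/N.
N = (12 × 65) / 5 = 780 / 5 = 156

N = 156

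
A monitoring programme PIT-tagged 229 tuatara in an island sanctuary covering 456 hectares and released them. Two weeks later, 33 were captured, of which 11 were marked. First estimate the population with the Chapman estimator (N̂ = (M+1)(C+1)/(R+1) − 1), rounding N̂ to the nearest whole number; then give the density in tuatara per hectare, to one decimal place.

N̂ = 230·34/12 − 1 = 7820/12 − 1 ≈ 650.7 → 651
Density = N̂ / area = 651 / 456 ≈ 1.43 → 1.4 per hectare

density ≈ 1.4 tuatara per hectare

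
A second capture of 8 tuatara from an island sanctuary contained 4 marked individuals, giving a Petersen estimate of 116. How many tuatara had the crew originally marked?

From N = M·C/R: M = N·R / C = 116·4 / 8 = 464 / 8 = 58.

M = 58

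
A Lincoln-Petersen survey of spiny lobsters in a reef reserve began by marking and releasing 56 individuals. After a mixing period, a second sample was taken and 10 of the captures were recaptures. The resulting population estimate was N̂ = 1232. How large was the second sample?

C = 220

From N = M·C/R: C = N·R / M = 1232·10 / 56 = 12320 / 56 = 220.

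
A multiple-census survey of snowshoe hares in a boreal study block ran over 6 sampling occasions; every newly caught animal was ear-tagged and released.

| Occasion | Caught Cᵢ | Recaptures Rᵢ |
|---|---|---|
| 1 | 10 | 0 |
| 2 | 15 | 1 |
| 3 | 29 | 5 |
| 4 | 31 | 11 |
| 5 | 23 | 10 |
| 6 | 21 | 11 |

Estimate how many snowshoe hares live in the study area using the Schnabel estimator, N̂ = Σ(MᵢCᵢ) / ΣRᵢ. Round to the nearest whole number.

N ≈ 147

Marked at large before each occasion: Mᵢ = Σⱼ<ᵢ (Cⱼ − Rⱼ) → M1=0, M2=10, M3=24, M4=48, M5=68, M6=81
Σ MᵢCᵢ = 0·10 + 10·15 + 24·29 + 48·31 + 68·23 + 81·21 = 0 + 150 + 696 + 1488 + 1564 + 1701 = 5599
Σ Rᵢ = 0 + 1 + 5 + 11 + 10 + 11 = 38
N̂ = 5599 / 38 ≈ 147.3 → 147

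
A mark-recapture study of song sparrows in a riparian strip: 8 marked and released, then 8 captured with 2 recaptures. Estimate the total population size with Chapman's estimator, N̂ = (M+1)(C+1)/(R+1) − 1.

N̂ = (8+1)(8+1)/(2+1) − 1 = 9·9/3 − 1
= 81/3 − 1 = 27 − 1 = 26

N = 26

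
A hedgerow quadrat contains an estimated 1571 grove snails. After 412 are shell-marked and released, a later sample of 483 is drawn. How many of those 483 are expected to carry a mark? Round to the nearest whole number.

expected recaptures ≈ 127

The marked fraction of the population is 412/1571, so in a sample of 483 expect C·(M/N) marked.
E[R] = 412 × 483 / 1571 = 198996 / 1571 ≈ 126.7 → 127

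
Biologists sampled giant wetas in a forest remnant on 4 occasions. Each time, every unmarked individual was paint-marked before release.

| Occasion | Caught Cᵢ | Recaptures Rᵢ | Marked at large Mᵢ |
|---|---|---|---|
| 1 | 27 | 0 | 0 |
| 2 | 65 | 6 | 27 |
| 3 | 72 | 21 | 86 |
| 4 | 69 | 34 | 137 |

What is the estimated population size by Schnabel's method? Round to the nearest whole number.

Σ MᵢCᵢ = 0·27 + 27·65 + 86·72 + 137·69 = 0 + 1755 + 6192 + 9453 = 17400
Σ Rᵢ = 0 + 6 + 21 + 34 = 61
N̂ = 17400 / 61 ≈ 285.2 → 285

N ≈ 285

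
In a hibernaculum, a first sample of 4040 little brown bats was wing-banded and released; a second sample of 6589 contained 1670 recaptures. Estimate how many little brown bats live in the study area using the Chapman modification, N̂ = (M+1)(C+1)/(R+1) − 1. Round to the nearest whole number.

N ≈ 15,936

N̂ = (4040+1)(6589+1)/(1670+1) − 1 = 4041·6590/1671 − 1
= 26630190/1671 − 1 ≈ 15936.7 − 1 ≈ 15935.7 → 15936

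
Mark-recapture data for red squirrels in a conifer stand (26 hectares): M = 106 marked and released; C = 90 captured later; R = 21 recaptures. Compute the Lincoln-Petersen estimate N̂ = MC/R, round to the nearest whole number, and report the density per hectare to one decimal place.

N̂ = 106·90/21 = 9540/21 ≈ 454.3 → 454
Density = N̂ / area = 454 / 26 ≈ 17.46 → 17.5 per hectare

density ≈ 17.5 red squirrels per hectare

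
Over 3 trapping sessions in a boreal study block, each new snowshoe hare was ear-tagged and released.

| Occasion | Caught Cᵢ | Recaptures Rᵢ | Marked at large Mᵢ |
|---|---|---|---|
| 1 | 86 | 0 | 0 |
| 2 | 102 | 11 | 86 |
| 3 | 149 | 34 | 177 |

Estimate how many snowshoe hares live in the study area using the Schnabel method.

N = 781

Σ MᵢCᵢ = 0·86 + 86·102 + 177·149 = 0 + 8772 + 26373 = 35145
Σ Rᵢ = 0 + 11 + 34 = 45
N̂ = 35145 / 45 = 781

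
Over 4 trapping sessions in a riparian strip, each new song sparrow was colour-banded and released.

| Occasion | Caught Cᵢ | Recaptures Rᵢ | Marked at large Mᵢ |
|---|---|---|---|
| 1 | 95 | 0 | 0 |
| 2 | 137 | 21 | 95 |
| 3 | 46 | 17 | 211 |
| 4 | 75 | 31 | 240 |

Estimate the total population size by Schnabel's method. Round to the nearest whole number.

N ≈ 590

Σ MᵢCᵢ = 0·95 + 95·137 + 211·46 + 240·75 = 0 + 13015 + 9706 + 18000 = 40721
Σ Rᵢ = 0 + 21 + 17 + 31 = 69
N̂ = 40721 / 69 ≈ 590.2 → 590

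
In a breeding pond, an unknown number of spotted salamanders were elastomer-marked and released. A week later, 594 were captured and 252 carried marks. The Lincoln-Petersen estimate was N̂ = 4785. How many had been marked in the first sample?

M = 2030

From N = M·C/R: M = N·R / C = 4785·252 / 594 = 1205820 / 594 = 2030.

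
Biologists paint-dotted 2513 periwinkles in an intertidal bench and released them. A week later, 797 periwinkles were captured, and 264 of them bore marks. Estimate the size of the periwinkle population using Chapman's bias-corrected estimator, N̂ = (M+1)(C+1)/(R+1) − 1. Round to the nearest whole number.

N ≈ 7569

N̂ = (2513+1)(797+1)/(264+1) − 1 = 2514·798/265 − 1
= 2006172/265 − 1 ≈ 7570.46 − 1 ≈ 7569.46 → 7569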